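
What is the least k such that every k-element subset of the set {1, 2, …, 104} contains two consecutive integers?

Partition {1, …, 104} into 52 pairs: {1,2}, {3,4}, …, {103,104}.
Choosing 52 integers — say the 52 even numbers 2, 4, …, 104 — takes one from each pair and avoids the property.
Choosing 53 forces two into the same pair by pigeonhole, and those are consecutive. So 53.

53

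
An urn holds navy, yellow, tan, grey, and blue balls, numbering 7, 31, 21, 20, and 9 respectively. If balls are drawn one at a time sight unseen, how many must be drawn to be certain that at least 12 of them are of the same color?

In the worst case we take at most 11 of each color, but all 7 navy and all 9 blue (fewer than 11), giving 7 + 11 + 11 + 11 + 9 = 49.
One more ball then forces some color to 12, so 49 + 1 = 50.

50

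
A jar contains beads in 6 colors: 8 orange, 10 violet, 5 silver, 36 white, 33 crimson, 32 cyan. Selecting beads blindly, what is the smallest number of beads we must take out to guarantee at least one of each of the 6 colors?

120

The hardest color to obtain is silver: we could draw every other bead first — 124 − 5 = 119 beads — without a single silver one.
The next draw must be silver, so 119 + 1 = 120.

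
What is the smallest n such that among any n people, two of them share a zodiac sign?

13

There are 12 zodiac signs acting as pigeonholes.
With 12 people we could place one in each, avoiding any repeat.
One more forces some class to hold 2, so 12 + 1 = 13.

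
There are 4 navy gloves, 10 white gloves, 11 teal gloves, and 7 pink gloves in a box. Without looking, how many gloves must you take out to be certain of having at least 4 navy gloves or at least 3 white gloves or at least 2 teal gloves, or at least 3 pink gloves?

9

The worst case stops just short of every target: 3 navy, 2 white, 1 teal, 2 pink — 3 + 2 + 1 + 2 = 8 gloves.
One more glove must push some color to its target, so 8 + 1 = 9.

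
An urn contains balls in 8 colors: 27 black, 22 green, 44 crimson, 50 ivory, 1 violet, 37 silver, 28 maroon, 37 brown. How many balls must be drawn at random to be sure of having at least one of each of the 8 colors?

The hardest color to obtain is violet: we could draw every other ball first — 246 − 1 = 245 balls — without a single violet one.
The next draw must be violet, so 245 + 1 = 246.

246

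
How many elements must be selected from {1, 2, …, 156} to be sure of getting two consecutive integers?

Partition {1, …, 156} into 78 pairs: {1,2}, {3,4}, …, {155,156}.
Choosing 78 integers — say the 78 even numbers 2, 4, …, 156 — takes one from each pair and avoids the property.
Choosing 79 forces two into the same pair by pigeonhole, and those are consecutive. So 79.

79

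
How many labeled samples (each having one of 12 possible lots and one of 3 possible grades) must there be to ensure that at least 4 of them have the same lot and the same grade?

There are 12 × 3 = 36 (lot, grade) combinations acting as pigeonholes.
With 36 × 3 = 108 labeled samples we could place exactly 3 in each, with no (lot, grade) pair reaching 4.
One more forces some (lot, grade) pair to hold 4, so 108 + 1 = 109.

109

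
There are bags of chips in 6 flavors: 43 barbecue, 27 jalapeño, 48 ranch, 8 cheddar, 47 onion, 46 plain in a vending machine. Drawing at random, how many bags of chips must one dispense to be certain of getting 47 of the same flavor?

217

In the worst case we take at most 46 of each flavor, but all 43 barbecue, all 27 jalapeño, and all 8 cheddar (fewer than 46), giving 43 + 27 + 46 + 8 + 46 + 46 = 216.
One more bag of chips then forces some flavor to 47, so 216 + 1 = 217.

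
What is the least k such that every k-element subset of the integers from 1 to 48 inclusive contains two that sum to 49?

Partition {1, …, 48} into 24 pairs: {1,48}, {2,47}, …, {24,25}.
Choosing 24 integers — say the integers 1 through 24 — takes one from each pair and avoids the property.
Choosing 25 forces two into the same pair by pigeonhole, and those sum to 49. So 25.

25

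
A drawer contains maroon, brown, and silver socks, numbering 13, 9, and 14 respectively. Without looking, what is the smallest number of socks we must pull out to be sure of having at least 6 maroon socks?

The worst case draws every non-maroon sock first: 9 + 14 = 23.
The next 6 draws are then forced to be maroon, giving 23 + 6 = 29.

29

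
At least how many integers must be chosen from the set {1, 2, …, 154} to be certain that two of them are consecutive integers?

Partition {1, …, 154} into 77 pairs: {1,2}, {3,4}, …, {153,154}.
Choosing 77 integers — say the 77 even numbers 2, 4, …, 154 — takes one from each pair and avoids the property.
Choosing 78 forces two into the same pair by pigeonhole, and those are consecutive. So 78.

78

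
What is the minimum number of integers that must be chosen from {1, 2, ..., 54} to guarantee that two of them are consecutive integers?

Partition {1, …, 54} into 27 pairs: {1,2}, {3,4}, …, {53,54}.
Choosing 27 integers — say the 27 even numbers 2, 4, …, 54 — takes one from each pair and avoids the property.
Choosing 28 forces two into the same pair by pigeonhole, and those are consecutive. So 28.

28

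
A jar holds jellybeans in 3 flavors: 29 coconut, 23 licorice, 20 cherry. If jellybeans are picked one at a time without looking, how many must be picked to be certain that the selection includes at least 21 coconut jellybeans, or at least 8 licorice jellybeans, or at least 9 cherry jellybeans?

The worst case stops just short of every target: 20 coconut, 7 licorice, 8 cherry — 20 + 7 + 8 = 35 jellybeans.
One more jellybean must push some flavor to its target, so 35 + 1 = 36.

36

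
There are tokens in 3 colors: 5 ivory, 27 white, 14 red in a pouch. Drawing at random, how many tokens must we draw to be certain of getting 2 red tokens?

The worst case draws every non-red token first: 5 + 27 = 32.
The next 2 draws are then forced to be red, giving 32 + 2 = 34.

34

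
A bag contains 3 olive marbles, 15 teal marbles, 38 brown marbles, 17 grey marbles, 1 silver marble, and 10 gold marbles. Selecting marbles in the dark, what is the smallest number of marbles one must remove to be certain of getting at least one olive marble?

82

To avoid olive marbles as long as possible, exhaust the other 5 colors first.
The worst case draws every non-olive marble first: 15 + 38 + 17 + 1 + 10 = 81.
The next draw is then forced to be olive, giving 81 + 1 = 82.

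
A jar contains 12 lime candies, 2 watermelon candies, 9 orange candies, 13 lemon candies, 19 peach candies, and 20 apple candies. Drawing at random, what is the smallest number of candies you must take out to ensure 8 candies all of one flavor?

In the worst case we take at most 7 of each flavor, but all 2 watermelon (fewer than 7), giving 7 + 2 + 7 + 7 + 7 + 7 = 37.
One more candy then forces some flavor to 8, so 37 + 1 = 38.

38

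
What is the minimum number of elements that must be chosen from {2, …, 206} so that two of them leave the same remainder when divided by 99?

Use the pigeonhole principle on residue classes: group the integers by remainder mod 99; there are 99 residue classes, each nonempty in this range.
Choosing one from each class (99 integers) avoids any shared remainder.
One more choice must repeat a class, so two differ by a multiple of 99. Hence 99 + 1 = 100.

100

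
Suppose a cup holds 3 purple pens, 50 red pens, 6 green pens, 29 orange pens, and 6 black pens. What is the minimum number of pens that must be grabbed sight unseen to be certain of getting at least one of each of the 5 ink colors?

92

The hardest ink color to obtain is purple: we could draw every other pen first — 94 − 3 = 91 pens — without a single purple one.
The next draw must be purple, so 91 + 1 = 92.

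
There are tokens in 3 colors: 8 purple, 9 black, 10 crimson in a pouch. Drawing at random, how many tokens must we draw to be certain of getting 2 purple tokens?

The worst case draws every non-purple token first: 9 + 10 = 19.
The next 2 draws are then forced to be purple, giving 19 + 2 = 21.

21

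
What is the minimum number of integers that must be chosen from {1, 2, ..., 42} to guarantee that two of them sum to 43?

Partition {1, …, 42} into 21 pairs: {1,42}, {2,41}, …, {21,22}.
Choosing 21 integers — say the integers 1 through 21 — takes one from each pair and avoids the property.
Choosing 22 forces two into the same pair by pigeonhole, and those sum to 43. So 22.

22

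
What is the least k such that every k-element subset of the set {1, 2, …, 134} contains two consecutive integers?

68

Partition {1, …, 134} into 67 pairs: {1,2}, {3,4}, …, {133,134}.
Choosing 67 integers — say the 67 even numbers 2, 4, …, 134 — takes one from each pair and avoids the property.
Choosing 68 forces two into the same pair by pigeonhole, and those are consecutive. So 68.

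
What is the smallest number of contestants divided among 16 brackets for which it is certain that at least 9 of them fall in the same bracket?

129

There are 16 brackets acting as pigeonholes.
With 16 × 8 = 128 contestants we could place exactly 8 in each, with no class reaching 9.
One more forces some class to hold 9, so 128 + 1 = 129.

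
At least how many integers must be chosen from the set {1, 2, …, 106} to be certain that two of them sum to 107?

54

Partition {1, …, 106} into 53 pairs: {1,106}, {2,105}, …, {53,54}.
Choosing 53 integers — say the integers 1 through 53 — takes one from each pair and avoids the property.
Choosing 54 forces two into the same pair by pigeonhole, and those sum to 107. So 54.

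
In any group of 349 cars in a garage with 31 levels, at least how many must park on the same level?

12

If each of the 31 levels held at most 11, the total would be at most 31 × 11 = 341 < 349, a contradiction.
So at least one holds ⌈349/31⌉ = 12.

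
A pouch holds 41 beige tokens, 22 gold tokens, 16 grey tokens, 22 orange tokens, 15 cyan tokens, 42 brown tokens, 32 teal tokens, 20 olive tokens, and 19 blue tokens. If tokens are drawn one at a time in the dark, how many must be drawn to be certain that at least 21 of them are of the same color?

171

Treat the 9 colors as pigeonholes.
In the worst case we take at most 20 of each color, but all 16 grey, all 15 cyan, and all 19 blue (fewer than 20), giving 20 + 20 + 16 + 20 + 15 + 20 + 20 + 20 + 19 = 170.
One more token then forces some color to 21, so 170 + 1 = 171.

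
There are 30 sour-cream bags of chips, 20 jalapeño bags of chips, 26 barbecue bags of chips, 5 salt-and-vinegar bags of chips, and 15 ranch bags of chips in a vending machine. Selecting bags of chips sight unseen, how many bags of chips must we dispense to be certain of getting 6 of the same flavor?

26

The worst case takes 5 bags of chips of each flavor without reaching 6 of any: 5 × 5 = 25.
The next bag of chips must bring some flavor to 6, so 25 + 1 = 26.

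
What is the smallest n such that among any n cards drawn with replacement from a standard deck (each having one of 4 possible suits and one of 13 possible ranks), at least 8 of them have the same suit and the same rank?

365

There are 4 × 13 = 52 (suit, rank) combinations acting as pigeonholes.
With 52 × 7 = 364 cards drawn with replacement from a standard deck we could place exactly 7 in each, with no (suit, rank) pair reaching 8.
One more forces some (suit, rank) pair to hold 8, so 364 + 1 = 365.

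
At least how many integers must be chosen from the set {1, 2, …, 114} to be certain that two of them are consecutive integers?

58

Partition {1, …, 114} into 57 pairs: {1,2}, {3,4}, …, {113,114}.
Choosing 57 integers — say the 57 even numbers 2, 4, …, 114 — takes one from each pair and avoids the property.
Choosing 58 forces two into the same pair by pigeonhole, and those are consecutive. So 58.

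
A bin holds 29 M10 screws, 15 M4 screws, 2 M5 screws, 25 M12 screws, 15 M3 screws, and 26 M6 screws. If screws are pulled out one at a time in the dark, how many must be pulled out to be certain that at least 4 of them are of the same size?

In the worst case we take at most 3 of each size, but all 2 M5 (fewer than 3), giving 3 + 3 + 2 + 3 + 3 + 3 = 17.
One more screw then forces some size to 4, so 17 + 1 = 18.

18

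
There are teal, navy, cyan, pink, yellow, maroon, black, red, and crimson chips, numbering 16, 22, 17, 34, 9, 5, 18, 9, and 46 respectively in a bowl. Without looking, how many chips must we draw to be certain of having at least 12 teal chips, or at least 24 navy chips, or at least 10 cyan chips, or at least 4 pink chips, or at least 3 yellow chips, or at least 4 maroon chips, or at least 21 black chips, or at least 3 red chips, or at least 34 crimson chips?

The worst case stops just short of every target: 11 teal, all 22 navy, 9 cyan, 3 pink, 2 yellow, 3 maroon, all 18 black, 2 red, 33 crimson — 11 + 22 + 9 + 3 + 2 + 3 + 18 + 2 + 33 = 103 chips.
One more chip must push some color to its target, so 103 + 1 = 104.

104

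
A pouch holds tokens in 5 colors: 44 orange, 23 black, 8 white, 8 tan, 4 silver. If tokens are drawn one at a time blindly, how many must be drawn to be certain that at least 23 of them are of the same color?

Treat the 5 colors as pigeonholes.
In the worst case we take at most 22 of each color, but all 8 white, all 8 tan, and all 4 silver (fewer than 22), giving 22 + 22 + 8 + 8 + 4 = 64.
One more token then forces some color to 23, so 64 + 1 = 65.

65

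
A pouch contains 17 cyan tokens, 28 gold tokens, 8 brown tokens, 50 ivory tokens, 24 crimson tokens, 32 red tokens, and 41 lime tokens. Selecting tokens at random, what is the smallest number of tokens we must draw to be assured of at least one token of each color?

The hardest color to obtain is brown: we could draw every other token first — 200 − 8 = 192 tokens — without a single brown one.
The next draw must be brown, so 192 + 1 = 193.

193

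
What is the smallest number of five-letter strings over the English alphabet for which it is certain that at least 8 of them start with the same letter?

There are 26 possible first letters acting as pigeonholes.
With 26 × 7 = 182 five-letter strings over the English alphabet we could place exactly 7 in each, with no class reaching 8.
One more forces some class to hold 8, so 182 + 1 = 183.

183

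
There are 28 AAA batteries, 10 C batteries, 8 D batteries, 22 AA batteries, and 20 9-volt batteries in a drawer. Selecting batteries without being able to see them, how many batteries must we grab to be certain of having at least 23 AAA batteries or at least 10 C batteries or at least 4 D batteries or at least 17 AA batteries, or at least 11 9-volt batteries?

61

Each of the 5 types has its own threshold; avoid all of them simultaneously.
The worst case stops just short of every target: 22 AAA, 9 C, 3 D, 16 AA, 10 9-volt — 22 + 9 + 3 + 16 + 10 = 60 batteries.
One more battery must push some type to its target, so 60 + 1 = 61.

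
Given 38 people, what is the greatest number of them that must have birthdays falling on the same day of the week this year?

6

There are 7 days of the week, which serve as the pigeonholes.
If each of the 7 days of the week held at most 5, the total would be at most 7 × 5 = 35 < 38, a contradiction.
So at least one holds ⌈38/7⌉ = 6.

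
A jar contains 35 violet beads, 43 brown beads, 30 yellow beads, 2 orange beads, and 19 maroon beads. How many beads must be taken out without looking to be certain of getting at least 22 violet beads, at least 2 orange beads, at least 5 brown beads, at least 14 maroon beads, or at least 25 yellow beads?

The worst case stops just short of every target: 21 violet, 4 brown, 24 yellow, 1 orange, 13 maroon — 21 + 4 + 24 + 1 + 13 = 63 beads.
One more bead must push some color to its target, so 63 + 1 = 64.

64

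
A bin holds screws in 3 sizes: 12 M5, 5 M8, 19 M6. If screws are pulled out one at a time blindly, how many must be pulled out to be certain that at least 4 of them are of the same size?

The worst case takes 3 screws of each size without reaching 4 of any: 3 × 3 = 9.
The next screw must bring some size to 4, so 9 + 1 = 10.

10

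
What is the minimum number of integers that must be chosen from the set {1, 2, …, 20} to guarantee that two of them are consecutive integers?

11

Partition {1, …, 20} into 10 pairs: {1,2}, {3,4}, …, {19,20}.
Choosing 10 integers — say the 10 even numbers 2, 4, …, 20 — takes one from each pair and avoids the property.
Choosing 11 forces two into the same pair by pigeonhole, and those are consecutive. So 11.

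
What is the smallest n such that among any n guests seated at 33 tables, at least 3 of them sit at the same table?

67

There are 33 tables acting as pigeonholes.
With 33 × 2 = 66 guests we could place exactly 2 in each, with no class reaching 3.
One more forces some class to hold 3, so 66 + 1 = 67.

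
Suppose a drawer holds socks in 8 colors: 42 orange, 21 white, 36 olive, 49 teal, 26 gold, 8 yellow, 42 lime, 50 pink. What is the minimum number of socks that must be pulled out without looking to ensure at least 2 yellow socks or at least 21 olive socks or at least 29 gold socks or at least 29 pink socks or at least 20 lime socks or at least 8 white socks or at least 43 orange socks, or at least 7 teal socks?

150

Each of the 8 colors has its own threshold; avoid all of them simultaneously.
The worst case stops just short of every target: 42 orange, 7 white, 20 olive, 6 teal, all 26 gold, 1 yellow, 19 lime, 28 pink — 42 + 7 + 20 + 6 + 26 + 1 + 19 + 28 = 149 socks.
One more sock must push some color to its target, so 149 + 1 = 150.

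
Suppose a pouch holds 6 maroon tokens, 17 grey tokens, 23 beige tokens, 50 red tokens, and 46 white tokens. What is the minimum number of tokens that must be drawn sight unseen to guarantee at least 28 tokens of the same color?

In the worst case we take at most 27 of each color, but all 6 maroon, all 17 grey, and all 23 beige (fewer than 27), giving 6 + 17 + 23 + 27 + 27 = 100.
One more token then forces some color to 28, so 100 + 1 = 101.

101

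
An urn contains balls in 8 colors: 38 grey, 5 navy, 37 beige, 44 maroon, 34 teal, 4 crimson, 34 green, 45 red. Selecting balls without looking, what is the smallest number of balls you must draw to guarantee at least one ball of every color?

238

The hardest color to obtain is crimson: we could draw every other ball first — 241 − 4 = 237 balls — without a single crimson one.
The next draw must be crimson, so 237 + 1 = 238.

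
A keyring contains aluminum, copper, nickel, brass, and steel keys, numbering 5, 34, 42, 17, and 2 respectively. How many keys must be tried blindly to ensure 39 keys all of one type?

97

In the worst case we take at most 38 of each type, but all 5 aluminum, all 34 copper, all 17 brass, and all 2 steel (fewer than 38), giving 5 + 34 + 38 + 17 + 2 = 96.
One more key then forces some type to 39, so 96 + 1 = 97.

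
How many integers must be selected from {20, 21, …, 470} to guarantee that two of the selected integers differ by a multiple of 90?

Group the integers by remainder mod 90; there are 90 residue classes, each nonempty in this range.
Choosing one from each class (90 integers) avoids any shared remainder.
One more choice must repeat a class, so two differ by a multiple of 90. Hence 90 + 1 = 91.

91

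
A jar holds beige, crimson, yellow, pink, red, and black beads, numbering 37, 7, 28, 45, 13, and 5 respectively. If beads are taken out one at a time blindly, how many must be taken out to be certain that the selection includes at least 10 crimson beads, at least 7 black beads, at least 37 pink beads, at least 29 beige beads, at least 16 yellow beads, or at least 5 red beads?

The worst case stops just short of every target: 28 beige, all 7 crimson, 15 yellow, 36 pink, 4 red, all 5 black — 28 + 7 + 15 + 36 + 4 + 5 = 95 beads.
One more bead must push some color to its target, so 95 + 1 = 96.

96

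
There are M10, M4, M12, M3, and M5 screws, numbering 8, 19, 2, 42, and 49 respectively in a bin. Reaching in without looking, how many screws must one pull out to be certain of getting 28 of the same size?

In the worst case we take at most 27 of each size, but all 8 M10, all 19 M4, and all 2 M12 (fewer than 27), giving 8 + 19 + 2 + 27 + 27 = 83.
One more screw then forces some size to 28, so 83 + 1 = 84.

84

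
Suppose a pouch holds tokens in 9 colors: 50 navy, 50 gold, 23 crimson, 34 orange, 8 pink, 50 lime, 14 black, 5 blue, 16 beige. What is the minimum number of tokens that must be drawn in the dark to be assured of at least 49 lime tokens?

249

To avoid lime tokens as long as possible, exhaust the other 8 colors first.
The worst case draws every non-lime token first: 50 + 50 + 23 + 34 + 8 + 14 + 5 + 16 = 200.
The next 49 draws are then forced to be lime, giving 200 + 49 = 249.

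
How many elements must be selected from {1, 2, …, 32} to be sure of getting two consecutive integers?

17

Partition {1, …, 32} into 16 pairs: {1,2}, {3,4}, …, {31,32}.
Choosing 16 integers — say the 16 even numbers 2, 4, …, 32 — takes one from each pair and avoids the property.
Choosing 17 forces two into the same pair by pigeonhole, and those are consecutive. So 17.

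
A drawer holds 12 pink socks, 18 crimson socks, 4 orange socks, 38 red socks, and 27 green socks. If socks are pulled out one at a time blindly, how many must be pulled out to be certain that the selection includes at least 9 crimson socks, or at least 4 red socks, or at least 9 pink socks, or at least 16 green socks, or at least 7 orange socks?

The worst case stops just short of every target: 8 pink, 8 crimson, all 4 orange, 3 red, 15 green — 8 + 8 + 4 + 3 + 15 = 38 socks.
One more sock must push some color to its target, so 38 + 1 = 39.

39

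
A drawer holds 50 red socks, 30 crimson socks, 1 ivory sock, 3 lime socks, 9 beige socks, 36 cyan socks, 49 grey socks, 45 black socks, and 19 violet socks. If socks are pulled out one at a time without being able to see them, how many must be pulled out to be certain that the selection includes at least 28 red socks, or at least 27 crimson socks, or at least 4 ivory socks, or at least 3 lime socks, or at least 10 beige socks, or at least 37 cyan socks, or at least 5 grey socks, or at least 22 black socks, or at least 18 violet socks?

144

The worst case stops just short of every target: 27 red, 26 crimson, all 1 ivory, 2 lime, 9 beige, 36 cyan, 4 grey, 21 black, 17 violet — 27 + 26 + 1 + 2 + 9 + 36 + 4 + 21 + 17 = 143 socks.
One more sock must push some color to its target, so 143 + 1 = 144.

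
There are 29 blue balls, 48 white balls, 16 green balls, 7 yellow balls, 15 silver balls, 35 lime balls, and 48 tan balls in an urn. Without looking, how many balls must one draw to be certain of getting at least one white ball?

151

The worst case draws every non-white ball first: 29 + 16 + 7 + 15 + 35 + 48 = 150.
The next draw is then forced to be white, giving 150 + 1 = 151.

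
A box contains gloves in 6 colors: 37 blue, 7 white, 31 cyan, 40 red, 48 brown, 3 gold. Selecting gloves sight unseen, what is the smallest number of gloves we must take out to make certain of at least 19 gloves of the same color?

83

Treat the 6 colors as pigeonholes.
In the worst case we take at most 18 of each color, but all 7 white and all 3 gold (fewer than 18), giving 18 + 7 + 18 + 18 + 18 + 3 = 82.
One more glove then forces some color to 19, so 82 + 1 = 83.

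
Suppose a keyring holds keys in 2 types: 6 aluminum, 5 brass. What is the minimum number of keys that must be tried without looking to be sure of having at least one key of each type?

The hardest type to obtain is brass: we could draw every other key first — 11 − 5 = 6 keys — without a single brass one.
The next draw must be brass, so 6 + 1 = 7.

7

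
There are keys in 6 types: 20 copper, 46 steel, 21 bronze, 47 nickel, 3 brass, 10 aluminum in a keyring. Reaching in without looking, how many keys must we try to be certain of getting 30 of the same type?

113

Treat the 6 types as pigeonholes.
In the worst case we take at most 29 of each type, but all 20 copper, all 21 bronze, all 3 brass, and all 10 aluminum (fewer than 29), giving 20 + 29 + 21 + 29 + 3 + 10 = 112.
One more key then forces some type to 30, so 112 + 1 = 113.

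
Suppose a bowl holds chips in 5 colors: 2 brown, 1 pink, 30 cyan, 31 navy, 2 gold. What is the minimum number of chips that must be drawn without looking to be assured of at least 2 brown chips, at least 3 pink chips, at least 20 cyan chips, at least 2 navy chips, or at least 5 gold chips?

The worst case stops just short of every target: 1 brown, all 1 pink, 19 cyan, 1 navy, all 2 gold — 1 + 1 + 19 + 1 + 2 = 24 chips.
One more chip must push some color to its target, so 24 + 1 = 25.

25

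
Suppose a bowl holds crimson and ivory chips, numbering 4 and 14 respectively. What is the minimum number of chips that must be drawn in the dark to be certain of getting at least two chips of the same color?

The worst case takes 1 chip of each color without reaching 2 of any: 2 × 1 = 2.
The next chip must bring some color to 2, so 2 + 1 = 3.

3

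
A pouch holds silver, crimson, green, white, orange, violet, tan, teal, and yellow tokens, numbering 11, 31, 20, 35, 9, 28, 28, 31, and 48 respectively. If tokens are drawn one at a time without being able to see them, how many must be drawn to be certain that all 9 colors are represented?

The hardest color to obtain is orange: we could draw every other token first — 241 − 9 = 232 tokens — without a single orange one.
The next draw must be orange, so 232 + 1 = 233.

233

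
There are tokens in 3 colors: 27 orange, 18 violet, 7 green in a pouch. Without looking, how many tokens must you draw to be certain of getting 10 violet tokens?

44

To avoid violet tokens as long as possible, exhaust the other 2 colors first.
The worst case draws every non-violet token first: 27 + 7 = 34.
The next 10 draws are then forced to be violet, giving 34 + 10 = 44.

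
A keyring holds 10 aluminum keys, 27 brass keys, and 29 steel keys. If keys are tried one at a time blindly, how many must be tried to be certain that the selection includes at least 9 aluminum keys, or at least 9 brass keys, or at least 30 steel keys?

46

The worst case stops just short of every target: 8 aluminum, 8 brass, 29 steel — 8 + 8 + 29 = 45 keys.
One more key must push some type to its target, so 45 + 1 = 46.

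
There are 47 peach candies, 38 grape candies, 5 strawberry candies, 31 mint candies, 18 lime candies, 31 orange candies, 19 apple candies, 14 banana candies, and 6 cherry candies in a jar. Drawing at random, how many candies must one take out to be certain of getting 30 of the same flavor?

In the worst case we take at most 29 of each flavor, but all 5 strawberry, all 18 lime, all 19 apple, all 14 banana, and all 6 cherry (fewer than 29), giving 29 + 29 + 5 + 29 + 18 + 29 + 19 + 14 + 6 = 178.
One more candy then forces some flavor to 30, so 178 + 1 = 179.

179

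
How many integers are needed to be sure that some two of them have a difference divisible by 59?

Use the pigeonhole principle on residue classes: two integers differ by a multiple of 59 exactly when they share a remainder mod 59.
There are 59 residue classes mod 59, so 59 integers can all lie in distinct classes.
One more integer must repeat a residue, giving a difference divisible by 59. So n = 59 + 1 = 60.

60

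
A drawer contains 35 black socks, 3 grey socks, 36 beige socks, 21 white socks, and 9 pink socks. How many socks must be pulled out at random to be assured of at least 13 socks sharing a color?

49

Treat the 5 colors as pigeonholes.
In the worst case we take at most 12 of each color, but all 3 grey and all 9 pink (fewer than 12), giving 12 + 3 + 12 + 12 + 9 = 48.
One more sock then forces some color to 13, so 48 + 1 = 49.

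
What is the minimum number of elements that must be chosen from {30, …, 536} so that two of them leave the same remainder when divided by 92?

Group the integers by remainder mod 92; there are 92 residue classes, each nonempty in this range.
Choosing one from each class (92 integers) avoids any shared remainder.
One more choice must repeat a class, so two differ by a multiple of 92. Hence 92 + 1 = 93.

93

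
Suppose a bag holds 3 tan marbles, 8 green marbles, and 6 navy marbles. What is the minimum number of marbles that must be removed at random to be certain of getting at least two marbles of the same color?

Treat the 3 colors as pigeonholes.
The worst case takes 1 marble of each color without reaching 2 of any: 3 × 1 = 3.
The next marble must bring some color to 2, so 3 + 1 = 4.

4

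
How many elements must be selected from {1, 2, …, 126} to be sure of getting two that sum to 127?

64

Partition {1, …, 126} into 63 pairs: {1,126}, {2,125}, …, {63,64}.
Choosing 63 integers — say the integers 1 through 63 — takes one from each pair and avoids the property.
Choosing 64 forces two into the same pair by pigeonhole, and those sum to 127. So 64.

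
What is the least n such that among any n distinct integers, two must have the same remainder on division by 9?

Use the pigeonhole principle on residue classes: two integers differ by a multiple of 9 exactly when they share a remainder mod 9.
There are 9 residue classes mod 9, so 9 integers can all lie in distinct classes.
One more integer must repeat a residue, giving a difference divisible by 9. So n = 9 + 1 = 10.

10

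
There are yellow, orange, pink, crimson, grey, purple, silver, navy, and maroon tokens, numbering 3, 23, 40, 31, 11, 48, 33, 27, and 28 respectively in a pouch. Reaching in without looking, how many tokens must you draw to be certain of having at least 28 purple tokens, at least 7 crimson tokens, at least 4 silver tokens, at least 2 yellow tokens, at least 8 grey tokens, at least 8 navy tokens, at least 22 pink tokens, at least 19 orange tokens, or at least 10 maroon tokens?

Each of the 9 colors has its own threshold; avoid all of them simultaneously.
The worst case stops just short of every target: 1 yellow, 18 orange, 21 pink, 6 crimson, 7 grey, 27 purple, 3 silver, 7 navy, 9 maroon — 1 + 18 + 21 + 6 + 7 + 27 + 3 + 7 + 9 = 99 tokens.
One more token must push some color to its target, so 99 + 1 = 100.

100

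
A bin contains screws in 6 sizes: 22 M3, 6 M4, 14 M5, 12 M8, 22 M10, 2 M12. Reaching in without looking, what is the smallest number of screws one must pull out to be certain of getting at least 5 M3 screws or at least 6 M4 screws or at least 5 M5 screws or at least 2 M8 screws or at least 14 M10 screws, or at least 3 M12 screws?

The worst case stops just short of every target: 4 M3, 5 M4, 4 M5, 1 M8, 13 M10, 2 M12 — 4 + 5 + 4 + 1 + 13 + 2 = 29 screws.
One more screw must push some size to its target, so 29 + 1 = 30.

30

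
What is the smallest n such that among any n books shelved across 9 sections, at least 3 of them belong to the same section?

19

There are 9 sections acting as pigeonholes.
With 9 × 2 = 18 books we could place exactly 2 in each, with no class reaching 3.
One more forces some class to hold 3, so 18 + 1 = 19.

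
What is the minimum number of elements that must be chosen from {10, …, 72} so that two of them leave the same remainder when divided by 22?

Use the pigeonhole principle on residue classes: group the integers by remainder mod 22; there are 22 residue classes, each nonempty in this range.
Choosing one from each class (22 integers) avoids any shared remainder.
One more choice must repeat a class, so two differ by a multiple of 22. Hence 22 + 1 = 23.

23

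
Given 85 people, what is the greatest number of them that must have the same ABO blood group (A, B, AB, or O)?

22

The 85 people fall into 4 ABO blood groups.
If each of the 4 ABO blood groups held at most 21, the total would be at most 4 × 21 = 84 < 85, a contradiction.
So at least one holds ⌈85/4⌉ = 22.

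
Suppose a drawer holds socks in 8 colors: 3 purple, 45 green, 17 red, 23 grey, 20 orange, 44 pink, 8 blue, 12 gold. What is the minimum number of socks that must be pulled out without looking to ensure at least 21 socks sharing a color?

In the worst case we take at most 20 of each color, but all 3 purple, all 17 red, all 8 blue, and all 12 gold (fewer than 20), giving 3 + 20 + 17 + 20 + 20 + 20 + 8 + 12 = 120.
One more sock then forces some color to 21, so 120 + 1 = 121.

121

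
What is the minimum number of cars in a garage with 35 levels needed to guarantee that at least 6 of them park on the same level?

There are 35 levels acting as pigeonholes.
With 35 × 5 = 175 cars we could place exactly 5 in each, with no class reaching 6.
One more forces some class to hold 6, so 175 + 1 = 176.

176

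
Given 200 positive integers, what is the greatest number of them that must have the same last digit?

There are 10 possible last digits, which serve as the pigeonholes.
If each of the 10 possible last digits held at most 19, the total would be at most 10 × 19 = 190 < 200, a contradiction.
So at least one holds ⌈200/10⌉ = 20.

20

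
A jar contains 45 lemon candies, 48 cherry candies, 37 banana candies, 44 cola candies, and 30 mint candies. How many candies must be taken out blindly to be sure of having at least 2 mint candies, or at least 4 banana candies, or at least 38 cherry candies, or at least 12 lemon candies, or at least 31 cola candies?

83

The worst case stops just short of every target: 11 lemon, 37 cherry, 3 banana, 30 cola, 1 mint — 11 + 37 + 3 + 30 + 1 = 82 candies.
One more candy must push some flavor to its target, so 82 + 1 = 83.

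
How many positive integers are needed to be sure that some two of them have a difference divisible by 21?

Use the pigeonhole principle on residue classes: two integers differ by a multiple of 21 exactly when they share a remainder mod 21.
There are 21 residue classes mod 21, so 21 integers can all lie in distinct classes.
One more integer must repeat a residue, giving a difference divisible by 21. So n = 21 + 1 = 22.

22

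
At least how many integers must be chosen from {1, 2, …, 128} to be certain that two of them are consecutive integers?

65

Partition {1, …, 128} into 64 pairs: {1,2}, {3,4}, …, {127,128}.
Choosing 64 integers — say the 64 even numbers 2, 4, …, 128 — takes one from each pair and avoids the property.
Choosing 65 forces two into the same pair by pigeonhole, and those are consecutive. So 65.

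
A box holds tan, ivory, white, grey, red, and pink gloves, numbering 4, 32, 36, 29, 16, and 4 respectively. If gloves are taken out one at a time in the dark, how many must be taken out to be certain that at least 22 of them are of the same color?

88

In the worst case we take at most 21 of each color, but all 4 tan, all 16 red, and all 4 pink (fewer than 21), giving 4 + 21 + 21 + 21 + 16 + 4 = 87.
One more glove then forces some color to 22, so 87 + 1 = 88.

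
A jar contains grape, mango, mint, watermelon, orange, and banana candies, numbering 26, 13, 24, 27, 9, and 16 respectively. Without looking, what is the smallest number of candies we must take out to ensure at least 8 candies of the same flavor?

43

The worst case takes 7 candies of each flavor without reaching 8 of any: 6 × 7 = 42.
The next candy must bring some flavor to 8, so 42 + 1 = 43.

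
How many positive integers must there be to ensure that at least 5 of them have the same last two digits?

401

There are 100 possible two-digit endings acting as pigeonholes.
With 100 × 4 = 400 positive integers we could place exactly 4 in each, with no class reaching 5.
One more forces some class to hold 5, so 400 + 1 = 401.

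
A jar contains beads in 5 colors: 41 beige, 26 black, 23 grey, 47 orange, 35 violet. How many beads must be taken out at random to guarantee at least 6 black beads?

152

The worst case draws every non-black bead first: 41 + 23 + 47 + 35 = 146.
The next 6 draws are then forced to be black, giving 146 + 6 = 152.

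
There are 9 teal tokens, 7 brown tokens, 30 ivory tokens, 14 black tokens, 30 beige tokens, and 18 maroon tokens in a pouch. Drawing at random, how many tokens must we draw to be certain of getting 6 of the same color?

31

The worst case takes 5 tokens of each color without reaching 6 of any: 6 × 5 = 30.
The next token must bring some color to 6, so 30 + 1 = 31.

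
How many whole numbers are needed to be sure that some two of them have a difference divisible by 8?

9

Use the pigeonhole principle on residue classes: two integers differ by a multiple of 8 exactly when they share a remainder mod 8.
There are 8 residue classes mod 8, so 8 integers can all lie in distinct classes.
One more integer must repeat a residue, giving a difference divisible by 8. So n = 8 + 1 = 9.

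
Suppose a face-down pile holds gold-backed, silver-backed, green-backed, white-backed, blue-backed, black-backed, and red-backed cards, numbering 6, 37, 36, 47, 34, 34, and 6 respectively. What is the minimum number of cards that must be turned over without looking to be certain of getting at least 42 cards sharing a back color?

Treat the 7 back colors as pigeonholes.
In the worst case we take at most 41 of each back color, but all 6 gold-backed, all 37 silver-backed, all 36 green-backed, all 34 blue-backed, all 34 black-backed, and all 6 red-backed (fewer than 41), giving 6 + 37 + 36 + 41 + 34 + 34 + 6 = 194.
One more card then forces some back color to 42, so 194 + 1 = 195.

195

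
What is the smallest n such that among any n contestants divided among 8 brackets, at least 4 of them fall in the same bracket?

There are 8 brackets acting as pigeonholes.
With 8 × 3 = 24 contestants we could place exactly 3 in each, with no class reaching 4.
One more forces some class to hold 4, so 24 + 1 = 25.

25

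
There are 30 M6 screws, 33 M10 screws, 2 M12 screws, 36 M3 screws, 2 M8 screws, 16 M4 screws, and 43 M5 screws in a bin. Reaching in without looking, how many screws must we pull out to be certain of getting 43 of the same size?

162

In the worst case we take at most 42 of each size, but all 30 M6, all 33 M10, all 2 M12, all 36 M3, all 2 M8, and all 16 M4 (fewer than 42), giving 30 + 33 + 2 + 36 + 2 + 16 + 42 = 161.
One more screw then forces some size to 43, so 161 + 1 = 162.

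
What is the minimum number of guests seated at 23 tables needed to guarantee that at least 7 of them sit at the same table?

139

There are 23 tables acting as pigeonholes.
With 23 × 6 = 138 guests we could place exactly 6 in each, with no class reaching 7.
One more forces some class to hold 7, so 138 + 1 = 139.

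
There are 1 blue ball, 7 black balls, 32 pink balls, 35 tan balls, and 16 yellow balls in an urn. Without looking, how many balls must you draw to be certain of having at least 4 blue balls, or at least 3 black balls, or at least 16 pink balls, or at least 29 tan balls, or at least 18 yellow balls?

The worst case stops just short of every target: all 1 blue, 2 black, 15 pink, 28 tan, all 16 yellow — 1 + 2 + 15 + 28 + 16 = 62 balls.
One more ball must push some color to its target, so 62 + 1 = 63.

63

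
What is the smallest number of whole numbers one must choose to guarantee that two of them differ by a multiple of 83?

84

Two integers differ by a multiple of 83 exactly when they share a remainder mod 83.
There are 83 residue classes mod 83, so 83 integers can all lie in distinct classes.
One more integer must repeat a residue, giving a difference divisible by 83. So n = 83 + 1 = 84.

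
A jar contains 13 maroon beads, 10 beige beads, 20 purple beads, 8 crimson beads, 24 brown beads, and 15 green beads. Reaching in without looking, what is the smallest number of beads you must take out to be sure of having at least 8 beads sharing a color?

43

The worst case takes 7 beads of each color without reaching 8 of any: 6 × 7 = 42.
The next bead must bring some color to 8, so 42 + 1 = 43.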